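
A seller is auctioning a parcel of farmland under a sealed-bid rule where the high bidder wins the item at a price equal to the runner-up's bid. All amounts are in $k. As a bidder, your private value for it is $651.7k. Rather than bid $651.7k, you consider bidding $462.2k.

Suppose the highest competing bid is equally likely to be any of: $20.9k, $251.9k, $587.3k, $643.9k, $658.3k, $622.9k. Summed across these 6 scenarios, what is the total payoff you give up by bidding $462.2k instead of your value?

$101k

The deviation costs you only when the competing bid falls strictly between $462.2k and $651.7k; elsewhere both bids give the same outcome.
$20.9k: outcomes coincide → loss $0k.
$251.9k: outcomes coincide → loss $0k.
$587.3k: truthful payoff $64.4k, deviation payoff $0k → loss $64.4k.
$643.9k: truthful payoff $7.8k, deviation payoff $0k → loss $7.8k.
$658.3k: outcomes coincide → loss $0k.
$622.9k: truthful payoff $28.8k, deviation payoff $0k → loss $28.8k.
Total loss = $64.4k + $7.8k + $28.8k = $101k.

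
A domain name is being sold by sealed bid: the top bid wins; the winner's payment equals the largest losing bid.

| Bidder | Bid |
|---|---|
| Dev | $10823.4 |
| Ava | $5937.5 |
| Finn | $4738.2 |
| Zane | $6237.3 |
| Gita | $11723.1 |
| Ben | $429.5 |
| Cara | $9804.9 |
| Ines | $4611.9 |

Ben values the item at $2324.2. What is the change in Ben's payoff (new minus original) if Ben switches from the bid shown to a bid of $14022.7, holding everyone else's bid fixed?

−$9398.9

The highest bid among the other bidders is $11723.1; Ben's bid doesn't change that.
Original bid $429.5: Ben is not highest (top rival bid is $11723.1); payoff $0.
Alternative bid $14022.7: Ben is highest, pays the top rival bid $11723.1; payoff $2324.2 − $11723.1 = −$9398.9.
Change in payoff = −$9398.9 − ($0) = −$9398.9.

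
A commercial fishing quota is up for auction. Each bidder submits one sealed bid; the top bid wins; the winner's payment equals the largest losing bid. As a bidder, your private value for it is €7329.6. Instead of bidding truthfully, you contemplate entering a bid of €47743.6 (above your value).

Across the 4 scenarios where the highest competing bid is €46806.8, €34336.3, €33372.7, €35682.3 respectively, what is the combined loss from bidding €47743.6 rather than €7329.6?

€120879.7

The deviation costs you only when the competing bid falls strictly between €7329.6 and €47743.6; elsewhere both bids give the same outcome.
€46806.8: truthful payoff €0, deviation payoff −€39477.2 → loss €39477.2.
€34336.3: truthful payoff €0, deviation payoff −€27006.7 → loss €27006.7.
€33372.7: truthful payoff €0, deviation payoff −€26043.1 → loss €26043.1.
€35682.3: truthful payoff €0, deviation payoff −€28352.7 → loss €28352.7.
Total loss = €39477.2 + €27006.7 + €26043.1 + €28352.7 = €120879.7.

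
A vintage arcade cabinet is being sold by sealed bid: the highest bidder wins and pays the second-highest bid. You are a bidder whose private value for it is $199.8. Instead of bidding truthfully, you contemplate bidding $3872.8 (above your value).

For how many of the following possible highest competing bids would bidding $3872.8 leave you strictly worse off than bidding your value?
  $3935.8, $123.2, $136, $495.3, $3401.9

The deviation hurts exactly when the highest competing bid lies strictly between $199.8 and $3872.8 — overbidding then wins at a price above your value.
$3935.8: above both → same outcome either way.
$123.2: below both → same outcome either way.
$136: below both → same outcome either way.
$495.3: inside the interval → strictly worse (loss $295.5).
$3401.9: inside the interval → strictly worse (loss $3202.1).
Count: 2.

2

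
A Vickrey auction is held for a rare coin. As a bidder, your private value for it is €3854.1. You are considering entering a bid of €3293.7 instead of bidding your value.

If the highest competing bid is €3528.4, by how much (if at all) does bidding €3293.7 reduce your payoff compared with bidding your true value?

€325.7

Bidding your value €3854.1: you win (since €3854.1 > €3528.4) and pay €3528.4. Payoff €325.7.
Bidding €3293.7: you lose. Payoff €0.
The competing bid €3528.4 lies between your shaded bid and your value, so underbidding forfeits an item you could have won at a profitable price.
Loss from deviating = €325.7 − (€0) = €325.7.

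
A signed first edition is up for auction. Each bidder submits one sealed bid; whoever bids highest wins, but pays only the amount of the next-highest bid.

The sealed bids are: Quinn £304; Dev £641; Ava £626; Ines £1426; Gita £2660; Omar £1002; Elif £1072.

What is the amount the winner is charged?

Highest bid: Gita at £2660, so Gita wins.
Second-highest bid: Ines at £1426 — that is the price the winner pays.

£1426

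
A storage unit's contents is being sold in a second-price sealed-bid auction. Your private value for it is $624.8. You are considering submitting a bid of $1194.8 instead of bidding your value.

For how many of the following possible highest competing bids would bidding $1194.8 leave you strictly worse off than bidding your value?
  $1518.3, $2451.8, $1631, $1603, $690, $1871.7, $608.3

The deviation hurts exactly when the highest competing bid lies strictly between $624.8 and $1194.8 — overbidding then wins at a price above your value.
$1518.3: above both → same outcome either way.
$2451.8: above both → same outcome either way.
$1631: above both → same outcome either way.
$1603: above both → same outcome either way.
$690: inside the interval → strictly worse (loss $65.2).
$1871.7: above both → same outcome either way.
$608.3: below both → same outcome either way.
Count: 1.

1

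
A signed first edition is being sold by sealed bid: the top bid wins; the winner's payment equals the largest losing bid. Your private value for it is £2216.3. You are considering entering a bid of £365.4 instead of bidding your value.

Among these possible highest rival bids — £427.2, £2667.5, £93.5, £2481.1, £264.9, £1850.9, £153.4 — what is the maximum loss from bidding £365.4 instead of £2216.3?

£1789.1

£427.2: truthful gives £1789.1, deviation gives £0 → loss £1789.1.
£2667.5: same outcome either way → loss £0.
£93.5: same outcome either way → loss £0.
£2481.1: same outcome either way → loss £0.
£264.9: same outcome either way → loss £0.
£1850.9: truthful gives £365.4, deviation gives £0 → loss £365.4.
£153.4: same outcome either way → loss £0.
Maximum loss: £1789.1.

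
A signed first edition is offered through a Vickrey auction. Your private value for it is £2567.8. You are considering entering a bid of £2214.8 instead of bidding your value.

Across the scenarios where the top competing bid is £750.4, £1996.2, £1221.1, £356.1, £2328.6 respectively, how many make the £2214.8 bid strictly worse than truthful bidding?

1

The deviation hurts exactly when the highest competing bid lies strictly between £2214.8 and £2567.8 — underbidding then forfeits a profitable win.
£750.4: below both → same outcome either way.
£1996.2: below both → same outcome either way.
£1221.1: below both → same outcome either way.
£356.1: below both → same outcome either way.
£2328.6: inside the interval → strictly worse (loss £239.2).
Count: 1.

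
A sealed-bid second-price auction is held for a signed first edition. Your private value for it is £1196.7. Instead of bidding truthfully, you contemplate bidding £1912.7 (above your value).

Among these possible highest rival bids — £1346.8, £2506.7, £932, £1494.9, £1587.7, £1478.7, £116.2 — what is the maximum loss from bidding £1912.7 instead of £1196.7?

£391

£1346.8: truthful gives £0, deviation gives −£150.1 → loss £150.1.
£2506.7: same outcome either way → loss £0.
£932: same outcome either way → loss £0.
£1494.9: truthful gives £0, deviation gives −£298.2 → loss £298.2.
£1587.7: truthful gives £0, deviation gives −£391 → loss £391.
£1478.7: truthful gives £0, deviation gives −£282 → loss £282.
£116.2: same outcome either way → loss £0.
Maximum loss: £391.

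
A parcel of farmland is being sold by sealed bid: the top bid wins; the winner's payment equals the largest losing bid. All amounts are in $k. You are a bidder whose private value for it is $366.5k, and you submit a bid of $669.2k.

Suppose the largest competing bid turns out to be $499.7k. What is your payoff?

Your bid $669.2k exceeds the highest competing bid $499.7k, so you win.
In a second-price auction the winner pays the second-highest bid, $499.7k.
Payoff = value − price = $366.5k − $499.7k = −$133.2k.

−$133.2k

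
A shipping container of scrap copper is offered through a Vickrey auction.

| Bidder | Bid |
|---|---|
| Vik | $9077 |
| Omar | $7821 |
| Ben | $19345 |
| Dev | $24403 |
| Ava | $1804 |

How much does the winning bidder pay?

$19345

Highest bid: Dev at $24403, so Dev wins.
Second-highest bid: Ben at $19345 — that is the price the winner pays.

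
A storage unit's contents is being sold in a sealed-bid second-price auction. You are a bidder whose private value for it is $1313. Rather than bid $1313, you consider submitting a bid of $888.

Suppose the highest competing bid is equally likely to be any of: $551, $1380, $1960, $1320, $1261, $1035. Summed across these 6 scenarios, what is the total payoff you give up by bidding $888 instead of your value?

The deviation costs you only when the competing bid falls strictly between $888 and $1313; elsewhere both bids give the same outcome.
$551: outcomes coincide → loss $0.
$1380: outcomes coincide → loss $0.
$1960: outcomes coincide → loss $0.
$1320: outcomes coincide → loss $0.
$1261: truthful payoff $52, deviation payoff $0 → loss $52.
$1035: truthful payoff $278, deviation payoff $0 → loss $278.
Total loss = $52 + $278 = $330.

$330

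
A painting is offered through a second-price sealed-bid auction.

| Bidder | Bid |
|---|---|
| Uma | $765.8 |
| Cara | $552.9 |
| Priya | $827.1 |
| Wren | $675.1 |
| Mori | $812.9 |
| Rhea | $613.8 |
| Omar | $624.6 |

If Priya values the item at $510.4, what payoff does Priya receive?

−$302.5

Highest bid: Priya at $827.1, so Priya wins.
Second-highest bid: Mori at $812.9 — that is the price the winner pays.
Priya's payoff = value − price = $510.4 − $812.9 = −$302.5.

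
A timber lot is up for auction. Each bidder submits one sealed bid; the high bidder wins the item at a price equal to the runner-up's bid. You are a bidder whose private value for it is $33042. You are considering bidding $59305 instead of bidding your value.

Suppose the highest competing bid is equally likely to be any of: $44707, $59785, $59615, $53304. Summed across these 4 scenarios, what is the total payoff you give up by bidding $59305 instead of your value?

The deviation costs you only when the competing bid falls strictly between $33042 and $59305; elsewhere both bids give the same outcome.
$44707: truthful payoff $0, deviation payoff −$11665 → loss $11665.
$59785: outcomes coincide → loss $0.
$59615: outcomes coincide → loss $0.
$53304: truthful payoff $0, deviation payoff −$20262 → loss $20262.
Total loss = $11665 + $20262 = $31927.
In a second-price auction your bid sets only whether you win, not what you pay, so bidding your true value is weakly dominant.

$31927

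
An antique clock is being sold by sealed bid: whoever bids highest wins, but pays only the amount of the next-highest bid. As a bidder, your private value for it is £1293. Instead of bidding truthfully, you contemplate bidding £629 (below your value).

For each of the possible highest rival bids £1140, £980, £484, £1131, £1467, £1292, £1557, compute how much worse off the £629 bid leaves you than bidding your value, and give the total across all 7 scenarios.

£629

The deviation costs you only when the competing bid falls strictly between £629 and £1293; elsewhere both bids give the same outcome.
£1140: truthful payoff £153, deviation payoff £0 → loss £153.
£980: truthful payoff £313, deviation payoff £0 → loss £313.
£484: outcomes coincide → loss £0.
£1131: truthful payoff £162, deviation payoff £0 → loss £162.
£1467: outcomes coincide → loss £0.
£1292: truthful payoff £1, deviation payoff £0 → loss £1.
£1557: outcomes coincide → loss £0.
Total loss = £153 + £313 + £162 + £1 = £629.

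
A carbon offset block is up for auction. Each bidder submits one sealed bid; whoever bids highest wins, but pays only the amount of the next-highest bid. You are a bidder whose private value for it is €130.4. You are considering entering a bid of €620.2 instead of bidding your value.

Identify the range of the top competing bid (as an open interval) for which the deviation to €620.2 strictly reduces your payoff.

If the competing bid is below €130.4, both bids win at the same price — no difference.
If it is above €620.2, both bids lose — no difference.
If it lies strictly between €130.4 and €620.2, bidding your value loses (payoff 0) while bidding €620.2 wins at a price above your value (payoff negative).
So the deviation strictly hurts on the open interval (€130.4, €620.2).

(€130.4, €620.2)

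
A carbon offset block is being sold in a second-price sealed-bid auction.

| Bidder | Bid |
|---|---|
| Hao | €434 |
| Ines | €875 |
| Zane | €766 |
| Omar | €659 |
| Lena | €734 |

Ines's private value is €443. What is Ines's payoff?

−€323

Highest bid: Ines at €875, so Ines wins.
Second-highest bid: Zane at €766 — that is the price the winner pays.
Ines's payoff = value − price = €443 − €766 = −€323.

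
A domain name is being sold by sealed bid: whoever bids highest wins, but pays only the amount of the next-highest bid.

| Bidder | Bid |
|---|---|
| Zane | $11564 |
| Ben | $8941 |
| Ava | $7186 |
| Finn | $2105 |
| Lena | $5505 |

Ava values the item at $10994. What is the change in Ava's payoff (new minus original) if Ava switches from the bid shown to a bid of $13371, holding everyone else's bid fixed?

The highest bid among the other bidders is $11564; Ava's bid doesn't change that.
Original bid $7186: Ava is not highest (top rival bid is $11564); payoff $0.
Alternative bid $13371: Ava is highest, pays the top rival bid $11564; payoff $10994 − $11564 = −$570.
Change in payoff = −$570 − ($0) = −$570.

−$570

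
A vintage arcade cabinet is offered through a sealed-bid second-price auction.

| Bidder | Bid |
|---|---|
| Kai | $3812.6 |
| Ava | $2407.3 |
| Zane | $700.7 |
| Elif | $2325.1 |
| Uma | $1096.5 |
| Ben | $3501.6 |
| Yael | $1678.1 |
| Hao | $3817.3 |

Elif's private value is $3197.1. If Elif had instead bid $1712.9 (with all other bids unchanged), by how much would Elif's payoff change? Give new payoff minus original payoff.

The highest bid among the other bidders is $3817.3; Elif's bid doesn't change that.
Original bid $2325.1: Elif is not highest (top rival bid is $3817.3); payoff $0.
Alternative bid $1712.9: Elif is not highest (top rival bid is $3817.3); payoff $0.
Change in payoff = $0 − ($0) = $0.

$0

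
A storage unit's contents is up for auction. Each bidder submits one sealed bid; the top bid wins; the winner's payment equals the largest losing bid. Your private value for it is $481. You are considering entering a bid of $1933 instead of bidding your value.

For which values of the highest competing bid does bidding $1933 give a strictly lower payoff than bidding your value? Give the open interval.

($481, $1933)

If the competing bid is below $481, both bids win at the same price — no difference.
If it is above $1933, both bids lose — no difference.
If it lies strictly between $481 and $1933, bidding your value loses (payoff 0) while bidding $1933 wins at a price above your value (payoff negative).
So the deviation strictly hurts on the open interval ($481, $1933).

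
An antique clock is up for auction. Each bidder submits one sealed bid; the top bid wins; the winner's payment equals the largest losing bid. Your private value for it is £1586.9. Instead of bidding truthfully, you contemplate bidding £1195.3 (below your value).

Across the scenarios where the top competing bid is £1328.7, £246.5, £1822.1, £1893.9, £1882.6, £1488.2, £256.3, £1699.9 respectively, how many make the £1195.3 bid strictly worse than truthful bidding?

The deviation hurts exactly when the highest competing bid lies strictly between £1195.3 and £1586.9 — underbidding then forfeits a profitable win.
£1328.7: inside the interval → strictly worse (loss £258.2).
£246.5: below both → same outcome either way.
£1822.1: above both → same outcome either way.
£1893.9: above both → same outcome either way.
£1882.6: above both → same outcome either way.
£1488.2: inside the interval → strictly worse (loss £98.7).
£256.3: below both → same outcome either way.
£1699.9: above both → same outcome either way.
Count: 2.

2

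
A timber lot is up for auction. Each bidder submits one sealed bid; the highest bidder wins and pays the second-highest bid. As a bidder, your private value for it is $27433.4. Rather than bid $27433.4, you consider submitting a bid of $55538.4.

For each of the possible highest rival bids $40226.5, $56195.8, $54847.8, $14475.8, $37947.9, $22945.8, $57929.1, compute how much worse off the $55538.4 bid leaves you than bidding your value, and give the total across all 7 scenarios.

$50722

The deviation costs you only when the competing bid falls strictly between $27433.4 and $55538.4; elsewhere both bids give the same outcome.
$40226.5: truthful payoff $0, deviation payoff −$12793.1 → loss $12793.1.
$56195.8: outcomes coincide → loss $0.
$54847.8: truthful payoff $0, deviation payoff −$27414.4 → loss $27414.4.
$14475.8: outcomes coincide → loss $0.
$37947.9: truthful payoff $0, deviation payoff −$10514.5 → loss $10514.5.
$22945.8: outcomes coincide → loss $0.
$57929.1: outcomes coincide → loss $0.
Total loss = $12793.1 + $27414.4 + $10514.5 = $50722.
Because the price is fixed by the runner-up's bid, deviating from your value can only change a good outcome into a bad one — never the reverse.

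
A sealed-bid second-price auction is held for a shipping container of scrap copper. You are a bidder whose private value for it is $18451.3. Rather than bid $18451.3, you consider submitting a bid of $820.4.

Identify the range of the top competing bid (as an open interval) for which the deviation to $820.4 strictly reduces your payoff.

If the competing bid is below $820.4, both bids win at the same price — no difference.
If it is above $18451.3, both bids lose — no difference.
If it lies strictly between $820.4 and $18451.3, bidding your value wins at a price below your value (positive payoff) while bidding $820.4 loses (payoff 0).
So the deviation strictly hurts on the open interval ($820.4, $18451.3).

($820.4, $18451.3)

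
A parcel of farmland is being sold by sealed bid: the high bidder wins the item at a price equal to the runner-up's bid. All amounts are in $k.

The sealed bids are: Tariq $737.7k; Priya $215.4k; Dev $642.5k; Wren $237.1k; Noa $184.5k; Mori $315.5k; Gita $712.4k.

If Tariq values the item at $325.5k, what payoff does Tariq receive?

−$386.9k

Highest bid: Tariq at $737.7k, so Tariq wins.
Second-highest bid: Gita at $712.4k — that is the price the winner pays.
Tariq's payoff = value − price = $325.5k − $712.4k = −$386.9k.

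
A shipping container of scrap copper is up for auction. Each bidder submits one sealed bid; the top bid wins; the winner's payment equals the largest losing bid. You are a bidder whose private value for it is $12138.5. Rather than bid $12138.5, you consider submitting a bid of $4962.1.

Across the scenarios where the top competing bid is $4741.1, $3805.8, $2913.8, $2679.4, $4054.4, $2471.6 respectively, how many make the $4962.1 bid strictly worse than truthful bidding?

0

The deviation hurts exactly when the highest competing bid lies strictly between $4962.1 and $12138.5 — underbidding then forfeits a profitable win.
$4741.1: below both → same outcome either way.
$3805.8: below both → same outcome either way.
$2913.8: below both → same outcome either way.
$2679.4: below both → same outcome either way.
$4054.4: below both → same outcome either way.
$2471.6: below both → same outcome either way.
Count: 0.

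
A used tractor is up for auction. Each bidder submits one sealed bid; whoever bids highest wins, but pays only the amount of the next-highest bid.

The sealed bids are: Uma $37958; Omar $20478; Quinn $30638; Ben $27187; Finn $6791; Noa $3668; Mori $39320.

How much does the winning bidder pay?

$37958

Highest bid: Mori at $39320, so Mori wins.
Second-highest bid: Uma at $37958 — that is the price the winner pays.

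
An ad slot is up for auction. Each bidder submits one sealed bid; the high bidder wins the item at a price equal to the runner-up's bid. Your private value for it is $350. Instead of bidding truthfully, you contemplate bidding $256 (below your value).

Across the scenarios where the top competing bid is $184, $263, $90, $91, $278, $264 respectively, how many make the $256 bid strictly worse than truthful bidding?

The deviation hurts exactly when the highest competing bid lies strictly between $256 and $350 — underbidding then forfeits a profitable win.
$184: below both → same outcome either way.
$263: inside the interval → strictly worse (loss $87).
$90: below both → same outcome either way.
$91: below both → same outcome either way.
$278: inside the interval → strictly worse (loss $72).
$264: inside the interval → strictly worse (loss $86).
Count: 3.

3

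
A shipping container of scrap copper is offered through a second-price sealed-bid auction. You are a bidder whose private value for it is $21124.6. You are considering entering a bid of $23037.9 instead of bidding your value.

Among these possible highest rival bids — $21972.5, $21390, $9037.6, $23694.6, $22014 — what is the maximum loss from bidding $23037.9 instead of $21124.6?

$21972.5: truthful gives $0, deviation gives −$847.9 → loss $847.9.
$21390: truthful gives $0, deviation gives −$265.4 → loss $265.4.
$9037.6: same outcome either way → loss $0.
$23694.6: same outcome either way → loss $0.
$22014: truthful gives $0, deviation gives −$889.4 → loss $889.4.
Maximum loss: $889.4.

$889.4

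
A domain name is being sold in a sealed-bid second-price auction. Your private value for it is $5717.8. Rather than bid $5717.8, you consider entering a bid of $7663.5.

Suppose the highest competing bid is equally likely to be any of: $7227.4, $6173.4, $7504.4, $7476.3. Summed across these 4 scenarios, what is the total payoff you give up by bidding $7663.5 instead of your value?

The deviation costs you only when the competing bid falls strictly between $5717.8 and $7663.5; elsewhere both bids give the same outcome.
$7227.4: truthful payoff $0, deviation payoff −$1509.6 → loss $1509.6.
$6173.4: truthful payoff $0, deviation payoff −$455.6 → loss $455.6.
$7504.4: truthful payoff $0, deviation payoff −$1786.6 → loss $1786.6.
$7476.3: truthful payoff $0, deviation payoff −$1758.5 → loss $1758.5.
Total loss = $1509.6 + $455.6 + $1786.6 + $1758.5 = $5510.3.
In a second-price auction your bid sets only whether you win, not what you pay, so bidding your true value is weakly dominant.

$5510.3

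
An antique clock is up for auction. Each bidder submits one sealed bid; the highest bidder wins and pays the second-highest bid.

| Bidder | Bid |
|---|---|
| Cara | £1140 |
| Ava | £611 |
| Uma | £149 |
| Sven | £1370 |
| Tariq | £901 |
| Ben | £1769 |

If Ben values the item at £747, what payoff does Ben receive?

−£623

Highest bid: Ben at £1769, so Ben wins.
Second-highest bid: Sven at £1370 — that is the price the winner pays.
Ben's payoff = value − price = £747 − £1370 = −£623.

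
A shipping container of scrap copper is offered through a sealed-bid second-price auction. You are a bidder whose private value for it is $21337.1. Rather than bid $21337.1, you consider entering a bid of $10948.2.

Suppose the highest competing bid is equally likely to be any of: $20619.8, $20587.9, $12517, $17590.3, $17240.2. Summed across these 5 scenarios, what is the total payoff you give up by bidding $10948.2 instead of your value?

$18130.3

The deviation costs you only when the competing bid falls strictly between $10948.2 and $21337.1; elsewhere both bids give the same outcome.
$20619.8: truthful payoff $717.3, deviation payoff $0 → loss $717.3.
$20587.9: truthful payoff $749.2, deviation payoff $0 → loss $749.2.
$12517: truthful payoff $8820.1, deviation payoff $0 → loss $8820.1.
$17590.3: truthful payoff $3746.8, deviation payoff $0 → loss $3746.8.
$17240.2: truthful payoff $4096.9, deviation payoff $0 → loss $4096.9.
Total loss = $717.3 + $749.2 + $8820.1 + $3746.8 + $4096.9 = $18130.3.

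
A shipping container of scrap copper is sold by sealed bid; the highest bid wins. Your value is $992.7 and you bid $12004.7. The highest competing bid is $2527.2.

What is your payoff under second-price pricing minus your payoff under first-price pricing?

$9477.5

You have the highest bid, so you win under either rule.
Second-price: pay $2527.2 → payoff −$1534.5.
First-price: pay your own bid $12004.7 → payoff −$11012.
Difference = −$1534.5 − (−$11012) = $9477.5.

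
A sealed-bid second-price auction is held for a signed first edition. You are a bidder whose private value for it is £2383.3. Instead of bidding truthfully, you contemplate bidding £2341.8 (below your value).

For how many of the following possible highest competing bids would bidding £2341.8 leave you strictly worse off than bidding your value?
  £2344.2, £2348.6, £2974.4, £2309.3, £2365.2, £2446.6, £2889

3

The deviation hurts exactly when the highest competing bid lies strictly between £2341.8 and £2383.3 — underbidding then forfeits a profitable win.
£2344.2: inside the interval → strictly worse (loss £39.1).
£2348.6: inside the interval → strictly worse (loss £34.7).
£2974.4: above both → same outcome either way.
£2309.3: below both → same outcome either way.
£2365.2: inside the interval → strictly worse (loss £18.1).
£2446.6: above both → same outcome either way.
£2889: above both → same outcome either way.
Count: 3.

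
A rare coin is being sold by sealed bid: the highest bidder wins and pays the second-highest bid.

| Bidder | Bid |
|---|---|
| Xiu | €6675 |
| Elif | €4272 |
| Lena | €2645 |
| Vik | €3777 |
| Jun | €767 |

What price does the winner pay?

€4272

Highest bid: Xiu at €6675, so Xiu wins.
Second-highest bid: Elif at €4272 — that is the price the winner pays.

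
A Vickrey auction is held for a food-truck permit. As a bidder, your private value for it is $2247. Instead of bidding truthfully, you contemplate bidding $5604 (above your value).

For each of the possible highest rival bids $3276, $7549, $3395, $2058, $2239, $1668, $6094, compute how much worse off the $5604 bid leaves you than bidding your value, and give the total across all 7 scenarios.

The deviation costs you only when the competing bid falls strictly between $2247 and $5604; elsewhere both bids give the same outcome.
$3276: truthful payoff $0, deviation payoff −$1029 → loss $1029.
$7549: outcomes coincide → loss $0.
$3395: truthful payoff $0, deviation payoff −$1148 → loss $1148.
$2058: outcomes coincide → loss $0.
$2239: outcomes coincide → loss $0.
$1668: outcomes coincide → loss $0.
$6094: outcomes coincide → loss $0.
Total loss = $1029 + $1148 = $2177.

$2177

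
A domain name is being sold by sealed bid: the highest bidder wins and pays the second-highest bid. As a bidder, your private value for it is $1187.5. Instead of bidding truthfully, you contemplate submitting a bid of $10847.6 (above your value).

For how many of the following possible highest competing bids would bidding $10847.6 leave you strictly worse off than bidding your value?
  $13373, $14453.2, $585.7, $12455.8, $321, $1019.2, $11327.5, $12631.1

The deviation hurts exactly when the highest competing bid lies strictly between $1187.5 and $10847.6 — overbidding then wins at a price above your value.
$13373: above both → same outcome either way.
$14453.2: above both → same outcome either way.
$585.7: below both → same outcome either way.
$12455.8: above both → same outcome either way.
$321: below both → same outcome either way.
$1019.2: below both → same outcome either way.
$11327.5: above both → same outcome either way.
$12631.1: above both → same outcome either way.
Count: 0.

0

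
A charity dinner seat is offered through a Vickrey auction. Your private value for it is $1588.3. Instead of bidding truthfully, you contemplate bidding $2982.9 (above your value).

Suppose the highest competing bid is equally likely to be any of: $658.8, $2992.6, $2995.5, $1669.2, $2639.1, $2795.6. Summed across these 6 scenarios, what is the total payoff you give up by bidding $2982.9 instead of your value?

The deviation costs you only when the competing bid falls strictly between $1588.3 and $2982.9; elsewhere both bids give the same outcome.
$658.8: outcomes coincide → loss $0.
$2992.6: outcomes coincide → loss $0.
$2995.5: outcomes coincide → loss $0.
$1669.2: truthful payoff $0, deviation payoff −$80.9 → loss $80.9.
$2639.1: truthful payoff $0, deviation payoff −$1050.8 → loss $1050.8.
$2795.6: truthful payoff $0, deviation payoff −$1207.3 → loss $1207.3.
Total loss = $80.9 + $1050.8 + $1207.3 = $2339.

$2339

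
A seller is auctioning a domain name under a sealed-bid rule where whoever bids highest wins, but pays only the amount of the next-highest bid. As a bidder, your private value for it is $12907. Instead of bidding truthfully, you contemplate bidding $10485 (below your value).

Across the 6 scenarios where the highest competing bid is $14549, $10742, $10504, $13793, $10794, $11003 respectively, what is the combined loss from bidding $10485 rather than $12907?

$8585

The deviation costs you only when the competing bid falls strictly between $10485 and $12907; elsewhere both bids give the same outcome.
$14549: outcomes coincide → loss $0.
$10742: truthful payoff $2165, deviation payoff $0 → loss $2165.
$10504: truthful payoff $2403, deviation payoff $0 → loss $2403.
$13793: outcomes coincide → loss $0.
$10794: truthful payoff $2113, deviation payoff $0 → loss $2113.
$11003: truthful payoff $1904, deviation payoff $0 → loss $1904.
Total loss = $2165 + $2403 + $2113 + $1904 = $8585.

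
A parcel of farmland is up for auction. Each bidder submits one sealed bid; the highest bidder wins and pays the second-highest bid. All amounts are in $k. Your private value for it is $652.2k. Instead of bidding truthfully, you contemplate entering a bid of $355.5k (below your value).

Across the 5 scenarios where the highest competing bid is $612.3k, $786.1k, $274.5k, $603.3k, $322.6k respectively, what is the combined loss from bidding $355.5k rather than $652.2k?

The deviation costs you only when the competing bid falls strictly between $355.5k and $652.2k; elsewhere both bids give the same outcome.
$612.3k: truthful payoff $39.9k, deviation payoff $0k → loss $39.9k.
$786.1k: outcomes coincide → loss $0k.
$274.5k: outcomes coincide → loss $0k.
$603.3k: truthful payoff $48.9k, deviation payoff $0k → loss $48.9k.
$322.6k: outcomes coincide → loss $0k.
Total loss = $39.9k + $48.9k = $88.8k.

$88.8k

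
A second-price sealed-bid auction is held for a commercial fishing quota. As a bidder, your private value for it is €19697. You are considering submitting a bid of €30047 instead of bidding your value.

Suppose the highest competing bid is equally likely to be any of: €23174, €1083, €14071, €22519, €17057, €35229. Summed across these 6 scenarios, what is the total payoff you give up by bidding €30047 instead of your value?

€6299

The deviation costs you only when the competing bid falls strictly between €19697 and €30047; elsewhere both bids give the same outcome.
€23174: truthful payoff €0, deviation payoff −€3477 → loss €3477.
€1083: outcomes coincide → loss €0.
€14071: outcomes coincide → loss €0.
€22519: truthful payoff €0, deviation payoff −€2822 → loss €2822.
€17057: outcomes coincide → loss €0.
€35229: outcomes coincide → loss €0.
Total loss = €3477 + €2822 = €6299.
Truthful bidding weakly dominates here: raising your bid can only win items priced above your value, and lowering it can only forfeit items priced below.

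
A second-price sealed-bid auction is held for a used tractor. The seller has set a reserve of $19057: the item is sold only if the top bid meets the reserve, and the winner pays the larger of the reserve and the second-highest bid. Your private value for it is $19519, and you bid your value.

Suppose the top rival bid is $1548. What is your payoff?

$462

Your bid $19519 is the highest and exceeds the reserve.
Price = max(second-highest bid, reserve) = max($1548, $19057) = $19057.
Payoff = $19519 − $19057 = $462.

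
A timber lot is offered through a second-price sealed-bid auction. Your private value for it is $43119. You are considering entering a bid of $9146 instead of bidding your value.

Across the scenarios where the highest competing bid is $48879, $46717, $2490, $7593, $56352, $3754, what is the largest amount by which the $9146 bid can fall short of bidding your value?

$0

$48879: same outcome either way → loss $0.
$46717: same outcome either way → loss $0.
$2490: same outcome either way → loss $0.
$7593: same outcome either way → loss $0.
$56352: same outcome either way → loss $0.
$3754: same outcome either way → loss $0.
Maximum loss: $0.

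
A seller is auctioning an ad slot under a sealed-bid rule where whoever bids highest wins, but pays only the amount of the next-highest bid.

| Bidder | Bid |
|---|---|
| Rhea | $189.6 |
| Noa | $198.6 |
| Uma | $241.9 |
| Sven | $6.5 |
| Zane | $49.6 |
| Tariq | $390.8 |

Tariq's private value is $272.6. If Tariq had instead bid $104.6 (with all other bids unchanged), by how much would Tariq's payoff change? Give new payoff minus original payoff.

The highest bid among the other bidders is $241.9; Tariq's bid doesn't change that.
Original bid $390.8: Tariq is highest, pays the top rival bid $241.9; payoff $272.6 − $241.9 = $30.7.
Alternative bid $104.6: Tariq is not highest (top rival bid is $241.9); payoff $0.
Change in payoff = $0 − ($30.7) = −$30.7.

−$30.7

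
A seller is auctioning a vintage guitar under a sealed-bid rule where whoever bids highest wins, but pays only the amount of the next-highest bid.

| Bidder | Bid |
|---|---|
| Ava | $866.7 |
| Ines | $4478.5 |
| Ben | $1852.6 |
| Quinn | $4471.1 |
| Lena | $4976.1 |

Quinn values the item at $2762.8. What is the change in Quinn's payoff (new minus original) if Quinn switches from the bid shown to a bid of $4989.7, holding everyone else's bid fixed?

−$2213.3

The highest bid among the other bidders is $4976.1; Quinn's bid doesn't change that.
Original bid $4471.1: Quinn is not highest (top rival bid is $4976.1); payoff $0.
Alternative bid $4989.7: Quinn is highest, pays the top rival bid $4976.1; payoff $2762.8 − $4976.1 = −$2213.3.
Change in payoff = −$2213.3 − ($0) = −$2213.3.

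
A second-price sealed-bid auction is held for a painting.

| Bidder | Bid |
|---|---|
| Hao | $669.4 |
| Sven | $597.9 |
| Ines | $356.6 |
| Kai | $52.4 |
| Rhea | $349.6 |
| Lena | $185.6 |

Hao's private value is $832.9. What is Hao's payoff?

Highest bid: Hao at $669.4, so Hao wins.
Second-highest bid: Sven at $597.9 — that is the price the winner pays.
Hao's payoff = value − price = $832.9 − $597.9 = $235.

$235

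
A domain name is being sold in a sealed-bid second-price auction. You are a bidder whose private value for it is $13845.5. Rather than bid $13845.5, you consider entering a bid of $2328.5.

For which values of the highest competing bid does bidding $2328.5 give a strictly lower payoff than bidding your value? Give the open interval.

($2328.5, $13845.5)

If the competing bid is below $2328.5, both bids win at the same price — no difference.
If it is above $13845.5, both bids lose — no difference.
If it lies strictly between $2328.5 and $13845.5, bidding your value wins at a price below your value (positive payoff) while bidding $2328.5 loses (payoff 0).
So the deviation strictly hurts on the open interval ($2328.5, $13845.5).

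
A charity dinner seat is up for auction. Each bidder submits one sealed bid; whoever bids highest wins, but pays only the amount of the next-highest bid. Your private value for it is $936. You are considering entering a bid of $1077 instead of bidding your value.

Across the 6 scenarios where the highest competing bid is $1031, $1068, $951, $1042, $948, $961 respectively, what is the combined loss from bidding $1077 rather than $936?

$385

The deviation costs you only when the competing bid falls strictly between $936 and $1077; elsewhere both bids give the same outcome.
$1031: truthful payoff $0, deviation payoff −$95 → loss $95.
$1068: truthful payoff $0, deviation payoff −$132 → loss $132.
$951: truthful payoff $0, deviation payoff −$15 → loss $15.
$1042: truthful payoff $0, deviation payoff −$106 → loss $106.
$948: truthful payoff $0, deviation payoff −$12 → loss $12.
$961: truthful payoff $0, deviation payoff −$25 → loss $25.
Total loss = $95 + $132 + $15 + $106 + $12 + $25 = $385.
In a second-price auction your bid sets only whether you win, not what you pay, so bidding your true value is weakly dominant.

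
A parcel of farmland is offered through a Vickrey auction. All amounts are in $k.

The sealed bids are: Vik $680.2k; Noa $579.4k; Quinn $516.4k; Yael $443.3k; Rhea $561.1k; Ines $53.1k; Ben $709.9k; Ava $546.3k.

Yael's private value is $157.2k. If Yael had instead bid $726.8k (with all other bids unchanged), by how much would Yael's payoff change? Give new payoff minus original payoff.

The highest bid among the other bidders is $709.9k; Yael's bid doesn't change that.
Original bid $443.3k: Yael is not highest (top rival bid is $709.9k); payoff $0k.
Alternative bid $726.8k: Yael is highest, pays the top rival bid $709.9k; payoff $157.2k − $709.9k = −$552.7k.
Change in payoff = −$552.7k − ($0k) = −$552.7k.

−$552.7k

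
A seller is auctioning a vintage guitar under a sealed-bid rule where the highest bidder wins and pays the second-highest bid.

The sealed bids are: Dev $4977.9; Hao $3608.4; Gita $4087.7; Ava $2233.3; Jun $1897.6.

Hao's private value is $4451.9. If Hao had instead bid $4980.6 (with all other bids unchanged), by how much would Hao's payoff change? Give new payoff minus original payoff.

The highest bid among the other bidders is $4977.9; Hao's bid doesn't change that.
Original bid $3608.4: Hao is not highest (top rival bid is $4977.9); payoff $0.
Alternative bid $4980.6: Hao is highest, pays the top rival bid $4977.9; payoff $4451.9 − $4977.9 = −$526.
Change in payoff = −$526 − ($0) = −$526.

−$526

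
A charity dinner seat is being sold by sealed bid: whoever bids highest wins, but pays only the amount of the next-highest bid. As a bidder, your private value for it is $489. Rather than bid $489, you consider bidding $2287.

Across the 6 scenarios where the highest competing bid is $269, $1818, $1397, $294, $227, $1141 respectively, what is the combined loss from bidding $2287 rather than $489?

$2889

The deviation costs you only when the competing bid falls strictly between $489 and $2287; elsewhere both bids give the same outcome.
$269: outcomes coincide → loss $0.
$1818: truthful payoff $0, deviation payoff −$1329 → loss $1329.
$1397: truthful payoff $0, deviation payoff −$908 → loss $908.
$294: outcomes coincide → loss $0.
$227: outcomes coincide → loss $0.
$1141: truthful payoff $0, deviation payoff −$652 → loss $652.
Total loss = $1329 + $908 + $652 = $2889.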